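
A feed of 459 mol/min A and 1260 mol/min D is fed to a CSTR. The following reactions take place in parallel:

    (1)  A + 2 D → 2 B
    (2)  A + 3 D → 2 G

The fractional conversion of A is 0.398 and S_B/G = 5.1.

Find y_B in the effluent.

Conversion of A: A consumed = 0.398 × 459 = 182.7 mol/min = 1ξ₁ + 1ξ₂.
Selectivity: 2ξ₁ / (2ξ₂) = 5.1 → ξ₁ = 5.1 ξ₂.
Substitute: (1·5.1 + 1) ξ₂ = 182.7 → ξ₂ = 29.95 mol/min, ξ₁ = 152.7 mol/min.
Outlet amounts (n = n₀ + Σ ν·ξ):
  A: 459 − 1(152.7) − 1(29.95) = 276.3
  D: 1260 − 2(152.7) − 3(29.95) = 864.7
  B: 0 + 2(152.7) = 305.5
  G: 0 + 2(29.95) = 59.9
Total out = 1506 mol/min; y_B = 305.5 / 1506 = 0.2028.

0.203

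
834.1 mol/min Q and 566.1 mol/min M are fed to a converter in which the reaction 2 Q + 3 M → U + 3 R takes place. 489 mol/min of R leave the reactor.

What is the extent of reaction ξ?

ξ = 163 mol/min

For R: n = n₀ + 3ξ → 489 = 0 + 3ξ, giving ξ = 163 mol/min.
Outlet amounts (n = n₀ + ν ξ):
  Q: 834.1 − 2(163) = 508.1
  M: 566.1 − 3(163) = 77.1
  U: 0 + 1(163) = 163
  R: 0 + 3(163) = 489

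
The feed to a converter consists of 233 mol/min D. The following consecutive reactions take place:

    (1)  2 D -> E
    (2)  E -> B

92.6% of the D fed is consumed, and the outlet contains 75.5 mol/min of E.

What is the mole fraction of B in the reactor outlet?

0.259

Conversion of D: D consumed = 2ξ₁ = 0.926 × 233 → ξ₁ = 107.9 mol/min.
E balance: n_E = 0 + 1ξ₁ − 1ξ₂ = 75.5 → ξ₂ = (1·107.9 − 75.5)/1 = 32.38 mol/min.
Outlet amounts (n = n₀ + Σ ν·ξ):
  D: 233 − 2(107.9) = 17.24
  E: 0 + 1(107.9) − 1(32.38) = 75.5
  B: 0 + 1(32.38) = 32.38
Total out = 125.1 mol/min; y_B = 32.38 / 125.1 = 0.2588.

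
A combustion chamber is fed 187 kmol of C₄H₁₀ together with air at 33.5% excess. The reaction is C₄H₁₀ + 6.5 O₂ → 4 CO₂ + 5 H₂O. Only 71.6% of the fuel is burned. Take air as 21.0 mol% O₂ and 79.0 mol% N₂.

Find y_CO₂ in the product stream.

Stoichiometric O₂ = 6.5 × 187 = 1216 kmol; O₂ fed = 1216 × 1.335 = 1623 kmol.
N₂ fed = 1623 × 79/21 = 6104 kmol.
Fuel reacted = 0.716 × 187 → ξ = 133.9 kmol.
Outlet (n = n₀ + ν ξ):
  C₄H₁₀: 187 − 1(133.9) = 53.11
  O₂: 1623 − 6.5(133.9) = 752.4
  N₂: 6104 (inert)
  CO₂: 0 + 4(133.9) = 535.6
  H₂O: 0 + 5(133.9) = 669.5
Total out = 8115 kmol; y_CO₂ = 535.6 / 8115 = 0.066.

0.066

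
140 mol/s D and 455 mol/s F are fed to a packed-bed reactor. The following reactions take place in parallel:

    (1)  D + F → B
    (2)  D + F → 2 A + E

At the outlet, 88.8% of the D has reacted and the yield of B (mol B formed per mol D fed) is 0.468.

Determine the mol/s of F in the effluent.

331 mol/s

Yield of B: 1ξ₁ / 140 = 0.468 → ξ₁ = 65.52 mol/s.
Conversion of D: 1ξ₁ + 1ξ₂ = 0.888 × 140 = 124.3 → ξ₂ = 58.8 mol/s.
Outlet amounts (n = n₀ + Σ ν·ξ):
  D: 140 − 1(65.52) − 1(58.8) = 15.68
  F: 455 − 1(65.52) − 1(58.8) = 330.7
  B: 0 + 1(65.52) = 65.52
  A: 0 + 2(58.8) = 117.6
  E: 0 + 1(58.8) = 58.8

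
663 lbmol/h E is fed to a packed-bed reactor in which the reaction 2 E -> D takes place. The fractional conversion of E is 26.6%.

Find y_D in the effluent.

0.153

E reacted = 0.266 × 663 = 176.4 lbmol/h; ν_E = −2, so ξ = 176.4/2 = 88.18 lbmol/h.
Outlet amounts (n = n₀ + ν ξ):
  E: 663 − 2(88.18) = 486.6
  D: 0 + 1(88.18) = 88.18
Total out = 574.8 lbmol/h; y_D = 88.18 / 574.8 = 0.1534.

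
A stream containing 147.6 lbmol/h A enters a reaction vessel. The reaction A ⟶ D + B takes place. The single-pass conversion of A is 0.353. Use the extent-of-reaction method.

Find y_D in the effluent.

A reacted = 0.353 × 147.6 = 52.1 lbmol/h; ν_A = −1, so ξ = 52.1/1 = 52.1 lbmol/h.
Outlet amounts (n = n₀ + ν ξ):
  A: 147.6 − 1(52.1) = 95.5
  D: 0 + 1(52.1) = 52.1
  B: 0 + 1(52.1) = 52.1
Total out = 199.7 lbmol/h; y_D = 52.1 / 199.7 = 0.2609.

0.261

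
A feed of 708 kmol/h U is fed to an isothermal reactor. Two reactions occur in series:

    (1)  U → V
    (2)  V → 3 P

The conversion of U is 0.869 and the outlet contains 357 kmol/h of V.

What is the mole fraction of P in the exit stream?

0.633

Conversion of U: U consumed = 1ξ₁ = 0.869 × 708 → ξ₁ = 615.3 kmol/h.
V balance: n_V = 0 + 1ξ₁ − 1ξ₂ = 357 → ξ₂ = (1·615.3 − 357)/1 = 258.3 kmol/h.
Outlet amounts (n = n₀ + Σ ν·ξ):
  U: 708 − 1(615.3) = 92.75
  V: 0 + 1(615.3) − 1(258.3) = 357
  P: 0 + 3(258.3) = 774.8
Total out = 1225 kmol/h; y_P = 774.8 / 1225 = 0.6327.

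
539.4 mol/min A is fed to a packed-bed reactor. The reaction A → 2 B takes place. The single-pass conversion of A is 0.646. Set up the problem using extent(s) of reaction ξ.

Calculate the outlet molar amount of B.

697 mol/min

A reacted = 0.646 × 539.4 = 348.5 mol/min; ν_A = −1, so ξ = 348.5/1 = 348.5 mol/min.
Outlet amounts (n = n₀ + ν ξ):
  A: 539.4 − 1(348.5) = 190.9
  B: 0 + 2(348.5) = 696.9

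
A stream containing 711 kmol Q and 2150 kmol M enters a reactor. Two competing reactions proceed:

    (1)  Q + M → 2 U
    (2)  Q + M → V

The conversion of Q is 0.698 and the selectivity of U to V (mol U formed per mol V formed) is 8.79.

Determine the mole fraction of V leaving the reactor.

Conversion of Q: Q consumed = 0.698 × 711 = 496.3 kmol = 1ξ₁ + 1ξ₂.
Selectivity: 2ξ₁ / (1ξ₂) = 8.79 → ξ₁ = 4.395 ξ₂.
Substitute: (1·4.395 + 1) ξ₂ = 496.3 → ξ₂ = 91.99 kmol, ξ₁ = 404.3 kmol.
Outlet amounts (n = n₀ + Σ ν·ξ):
  Q: 711 − 1(404.3) − 1(91.99) = 214.7
  M: 2150 − 1(404.3) − 1(91.99) = 1654
  U: 0 + 2(404.3) = 808.6
  V: 0 + 1(91.99) = 91.99
Total out = 2769 kmol; y_V = 91.99 / 2769 = 0.03322.

0.0332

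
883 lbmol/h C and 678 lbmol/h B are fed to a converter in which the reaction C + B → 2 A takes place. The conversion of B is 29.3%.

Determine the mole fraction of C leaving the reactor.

0.438

B reacted = 0.293 × 678 = 198.7 lbmol/h; ν_B = −1, so ξ = 198.7/1 = 198.7 lbmol/h.
Outlet amounts (n = n₀ + ν ξ):
  C: 883 − 1(198.7) = 684.3
  B: 678 − 1(198.7) = 479.3
  A: 0 + 2(198.7) = 397.3
Total out = 1561 lbmol/h; y_C = 684.3 / 1561 = 0.4384.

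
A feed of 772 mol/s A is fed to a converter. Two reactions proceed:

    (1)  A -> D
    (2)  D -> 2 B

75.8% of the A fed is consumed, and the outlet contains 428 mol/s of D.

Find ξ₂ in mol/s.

Conversion of A: A consumed = 1ξ₁ = 0.758 × 772 → ξ₁ = 585.2 mol/s.
D balance: n_D = 0 + 1ξ₁ − 1ξ₂ = 428 → ξ₂ = (1·585.2 − 428)/1 = 157.2 mol/s.
Outlet amounts (n = n₀ + Σ ν·ξ):
  A: 772 − 1(585.2) = 186.8
  D: 0 + 1(585.2) − 1(157.2) = 428
  B: 0 + 2(157.2) = 314.4

ξ₂ = 157 mol/s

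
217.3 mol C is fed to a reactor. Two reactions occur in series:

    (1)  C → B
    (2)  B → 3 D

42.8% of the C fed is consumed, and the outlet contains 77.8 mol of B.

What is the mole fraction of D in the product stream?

0.184

Conversion of C: C consumed = 1ξ₁ = 0.428 × 217.3 → ξ₁ = 93 mol.
B balance: n_B = 0 + 1ξ₁ − 1ξ₂ = 77.8 → ξ₂ = (1·93 − 77.8)/1 = 15.2 mol.
Outlet amounts (n = n₀ + Σ ν·ξ):
  C: 217.3 − 1(93) = 124.3
  B: 0 + 1(93) − 1(15.2) = 77.8
  D: 0 + 3(15.2) = 45.61
Total out = 247.7 mol; y_D = 45.61 / 247.7 = 0.1841.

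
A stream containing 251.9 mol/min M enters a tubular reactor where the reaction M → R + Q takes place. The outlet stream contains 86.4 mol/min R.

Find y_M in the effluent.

0.489

For R: n = n₀ + 1ξ → 86.4 = 0 + 1ξ, giving ξ = 86.4 mol/min.
Outlet amounts (n = n₀ + ν ξ):
  M: 251.9 − 1(86.4) = 165.5
  R: 0 + 1(86.4) = 86.4
  Q: 0 + 1(86.4) = 86.4
Total out = 338.3 mol/min; y_M = 165.5 / 338.3 = 0.4892.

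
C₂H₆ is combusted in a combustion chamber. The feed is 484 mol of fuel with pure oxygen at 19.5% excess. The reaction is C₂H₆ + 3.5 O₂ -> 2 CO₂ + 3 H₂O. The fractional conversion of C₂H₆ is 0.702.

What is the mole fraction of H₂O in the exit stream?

0.381

Stoichiometric O₂ = 3.5 × 484 = 1694 mol; O₂ fed = 1694 × 1.195 = 2024 mol.
Fuel reacted = 0.702 × 484 → ξ = 339.8 mol.
Outlet (n = n₀ + ν ξ):
  C₂H₆: 484 − 1(339.8) = 144.2
  O₂: 2024 − 3.5(339.8) = 835.1
  CO₂: 0 + 2(339.8) = 679.5
  H₂O: 0 + 3(339.8) = 1019
Total out = 2678 mol; y_H₂O = 1019 / 2678 = 0.3806.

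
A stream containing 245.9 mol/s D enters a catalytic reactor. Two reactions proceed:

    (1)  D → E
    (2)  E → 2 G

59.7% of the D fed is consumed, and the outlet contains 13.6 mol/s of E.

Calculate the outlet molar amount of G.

Conversion of D: D consumed = 1ξ₁ = 0.597 × 245.9 → ξ₁ = 146.8 mol/s.
E balance: n_E = 0 + 1ξ₁ − 1ξ₂ = 13.6 → ξ₂ = (1·146.8 − 13.6)/1 = 133.2 mol/s.
Outlet amounts (n = n₀ + Σ ν·ξ):
  D: 245.9 − 1(146.8) = 99.1
  E: 0 + 1(146.8) − 1(133.2) = 13.6
  G: 0 + 2(133.2) = 266.4

266 mol/s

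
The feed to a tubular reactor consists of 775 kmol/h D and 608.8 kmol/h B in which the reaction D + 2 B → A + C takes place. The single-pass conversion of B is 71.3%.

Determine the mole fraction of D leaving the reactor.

0.478

B reacted = 0.713 × 608.8 = 434.1 kmol/h; ν_B = −2, so ξ = 434.1/2 = 217 kmol/h.
Outlet amounts (n = n₀ + ν ξ):
  D: 775 − 1(217) = 558
  B: 608.8 − 2(217) = 174.7
  A: 0 + 1(217) = 217
  C: 0 + 1(217) = 217
Total out = 1167 kmol/h; y_D = 558 / 1167 = 0.4782.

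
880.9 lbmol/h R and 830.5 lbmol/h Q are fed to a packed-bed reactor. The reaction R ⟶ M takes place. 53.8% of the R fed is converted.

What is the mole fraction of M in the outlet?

0.277

R reacted = 0.538 × 880.9 = 473.9 lbmol/h; ν_R = −1, so ξ = 473.9/1 = 473.9 lbmol/h.
Outlet amounts (n = n₀ + ν ξ):
  R: 880.9 − 1(473.9) = 407
  M: 0 + 1(473.9) = 473.9
  Q: 830.5 (inert)
Total out = 1711 lbmol/h; y_M = 473.9 / 1711 = 0.2769.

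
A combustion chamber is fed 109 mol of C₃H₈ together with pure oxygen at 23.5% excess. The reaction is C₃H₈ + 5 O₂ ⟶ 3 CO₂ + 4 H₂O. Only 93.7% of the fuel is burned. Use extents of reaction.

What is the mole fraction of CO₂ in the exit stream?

Stoichiometric O₂ = 5 × 109 = 545 mol; O₂ fed = 545 × 1.235 = 673.1 mol.
Fuel reacted = 0.937 × 109 → ξ = 102.1 mol.
Outlet (n = n₀ + ν ξ):
  C₃H₈: 109 − 1(102.1) = 6.867
  O₂: 673.1 − 5(102.1) = 162.4
  CO₂: 0 + 3(102.1) = 306.4
  H₂O: 0 + 4(102.1) = 408.5
Total out = 884.2 mol; y_CO₂ = 306.4 / 884.2 = 0.3465.

0.347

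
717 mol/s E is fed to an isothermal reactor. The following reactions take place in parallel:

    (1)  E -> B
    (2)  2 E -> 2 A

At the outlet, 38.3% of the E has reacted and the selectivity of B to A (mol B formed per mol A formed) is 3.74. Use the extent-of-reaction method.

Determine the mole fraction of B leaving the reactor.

0.302

Conversion of E: E consumed = 0.383 × 717 = 274.6 mol/s = 1ξ₁ + 2ξ₂.
Selectivity: 1ξ₁ / (2ξ₂) = 3.74 → ξ₁ = 7.48 ξ₂.
Substitute: (1·7.48 + 2) ξ₂ = 274.6 → ξ₂ = 28.97 mol/s, ξ₁ = 216.7 mol/s.
Outlet amounts (n = n₀ + Σ ν·ξ):
  E: 717 − 1(216.7) − 2(28.97) = 442.4
  B: 0 + 1(216.7) = 216.7
  A: 0 + 2(28.97) = 57.93
Total out = 717 mol/s; y_B = 216.7 / 717 = 0.3022.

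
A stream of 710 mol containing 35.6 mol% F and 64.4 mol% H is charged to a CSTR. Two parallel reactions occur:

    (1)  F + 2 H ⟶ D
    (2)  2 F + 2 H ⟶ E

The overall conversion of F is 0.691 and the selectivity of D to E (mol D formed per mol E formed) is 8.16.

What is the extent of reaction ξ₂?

ξ₂ = 17.2 mol

Conversion of F: F consumed = 0.691 × 252.8 = 174.7 mol = 1ξ₁ + 2ξ₂.
Selectivity: 1ξ₁ / (1ξ₂) = 8.16 → ξ₁ = 8.16 ξ₂.
Substitute: (1·8.16 + 2) ξ₂ = 174.7 → ξ₂ = 17.19 mol, ξ₁ = 140.3 mol.
Outlet amounts (n = n₀ + Σ ν·ξ):
  F: 252.8 − 1(140.3) − 2(17.19) = 78.1
  H: 457.2 − 2(140.3) − 2(17.19) = 142.3
  D: 0 + 1(140.3) = 140.3
  E: 0 + 1(17.19) = 17.19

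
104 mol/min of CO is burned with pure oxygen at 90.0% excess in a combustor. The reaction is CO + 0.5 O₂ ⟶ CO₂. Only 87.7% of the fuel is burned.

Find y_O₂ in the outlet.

Stoichiometric O₂ = 0.5 × 104 = 52 mol/min; O₂ fed = 52 × 1.900 = 98.8 mol/min.
Fuel reacted = 0.877 × 104 → ξ = 91.21 mol/min.
Outlet (n = n₀ + ν ξ):
  CO: 104 − 1(91.21) = 12.79
  O₂: 98.8 − 0.5(91.21) = 53.2
  CO₂: 0 + 1(91.21) = 91.21
Total out = 157.2 mol/min; y_O₂ = 53.2 / 157.2 = 0.3384.

0.338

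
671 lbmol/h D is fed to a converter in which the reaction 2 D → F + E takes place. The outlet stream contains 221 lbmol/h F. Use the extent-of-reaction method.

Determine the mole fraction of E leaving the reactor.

For F: n = n₀ + 1ξ → 221 = 0 + 1ξ, giving ξ = 221 lbmol/h.
Outlet amounts (n = n₀ + ν ξ):
  D: 671 − 2(221) = 229
  F: 0 + 1(221) = 221
  E: 0 + 1(221) = 221
Total out = 671 lbmol/h; y_E = 221 / 671 = 0.3294.

0.329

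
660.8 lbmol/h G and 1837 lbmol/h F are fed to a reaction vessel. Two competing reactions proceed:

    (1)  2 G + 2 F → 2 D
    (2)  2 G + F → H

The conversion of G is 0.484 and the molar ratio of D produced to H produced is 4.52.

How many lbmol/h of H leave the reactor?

Conversion of G: G consumed = 0.484 × 660.8 = 319.8 lbmol/h = 2ξ₁ + 2ξ₂.
Selectivity: 2ξ₁ / (1ξ₂) = 4.52 → ξ₁ = 2.26 ξ₂.
Substitute: (2·2.26 + 2) ξ₂ = 319.8 → ξ₂ = 49.05 lbmol/h, ξ₁ = 110.9 lbmol/h.
Outlet amounts (n = n₀ + Σ ν·ξ):
  G: 660.8 − 2(110.9) − 2(49.05) = 341
  F: 1837 − 2(110.9) − 1(49.05) = 1566
  D: 0 + 2(110.9) = 221.7
  H: 0 + 1(49.05) = 49.05

49.1 lbmol/h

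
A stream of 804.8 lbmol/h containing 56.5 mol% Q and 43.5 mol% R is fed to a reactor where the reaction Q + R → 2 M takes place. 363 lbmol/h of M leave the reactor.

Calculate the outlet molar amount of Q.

273 lbmol/h

For M: n = n₀ + 2ξ → 363 = 0 + 2ξ, giving ξ = 181.5 lbmol/h.
Outlet amounts (n = n₀ + ν ξ):
  Q: 454.7 − 1(181.5) = 273.2
  R: 350.1 − 1(181.5) = 168.6
  M: 0 + 2(181.5) = 363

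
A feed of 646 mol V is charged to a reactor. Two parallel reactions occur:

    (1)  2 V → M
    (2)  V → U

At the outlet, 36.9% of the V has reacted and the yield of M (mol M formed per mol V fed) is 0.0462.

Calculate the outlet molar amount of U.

Yield of M: 1ξ₁ / 646 = 0.0462 → ξ₁ = 29.85 mol.
Conversion of V: 2ξ₁ + 1ξ₂ = 0.369 × 646 = 238.4 → ξ₂ = 178.7 mol.
Outlet amounts (n = n₀ + Σ ν·ξ):
  V: 646 − 2(29.85) − 1(178.7) = 407.6
  M: 0 + 1(29.85) = 29.85
  U: 0 + 1(178.7) = 178.7

179 mol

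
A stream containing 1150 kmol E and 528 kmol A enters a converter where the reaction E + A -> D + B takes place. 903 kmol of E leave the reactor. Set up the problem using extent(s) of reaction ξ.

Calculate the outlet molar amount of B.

For E: n = n₀ − 1ξ → 903 = 1150 − 1ξ, giving ξ = 247 kmol.
Outlet amounts (n = n₀ + ν ξ):
  E: 1150 − 1(247) = 903
  A: 528 − 1(247) = 281
  D: 0 + 1(247) = 247
  B: 0 + 1(247) = 247

247 kmol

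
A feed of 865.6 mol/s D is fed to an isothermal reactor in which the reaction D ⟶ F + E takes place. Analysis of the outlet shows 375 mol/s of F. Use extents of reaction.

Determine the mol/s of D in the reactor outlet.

For F: n = n₀ + 1ξ → 375 = 0 + 1ξ, giving ξ = 375 mol/s.
Outlet amounts (n = n₀ + ν ξ):
  D: 865.6 − 1(375) = 490.6
  F: 0 + 1(375) = 375
  E: 0 + 1(375) = 375

491 mol/s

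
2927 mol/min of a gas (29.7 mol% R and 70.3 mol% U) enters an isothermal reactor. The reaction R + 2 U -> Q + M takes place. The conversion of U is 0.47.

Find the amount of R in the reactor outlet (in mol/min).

386 mol/min

U reacted = 0.47 × 2058 = 967.1 mol/min; ν_U = −2, so ξ = 967.1/2 = 483.6 mol/min.
Outlet amounts (n = n₀ + ν ξ):
  R: 869.3 − 1(483.6) = 385.8
  U: 2058 − 2(483.6) = 1091
  Q: 0 + 1(483.6) = 483.6
  M: 0 + 1(483.6) = 483.6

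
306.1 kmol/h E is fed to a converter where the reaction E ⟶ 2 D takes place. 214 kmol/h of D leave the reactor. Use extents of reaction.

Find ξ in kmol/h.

For D: n = n₀ + 2ξ → 214 = 0 + 2ξ, giving ξ = 107 kmol/h.
Outlet amounts (n = n₀ + ν ξ):
  E: 306.1 − 1(107) = 199.1
  D: 0 + 2(107) = 214

ξ = 107 kmol/h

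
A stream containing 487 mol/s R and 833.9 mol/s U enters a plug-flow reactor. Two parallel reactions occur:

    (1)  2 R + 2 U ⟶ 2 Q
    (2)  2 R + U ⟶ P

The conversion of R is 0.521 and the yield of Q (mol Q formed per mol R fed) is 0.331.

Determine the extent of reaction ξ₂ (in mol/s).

Yield of Q: 2ξ₁ / 487 = 0.331 → ξ₁ = 80.6 mol/s.
Conversion of R: 2ξ₁ + 2ξ₂ = 0.521 × 487 = 253.7 → ξ₂ = 46.27 mol/s.
Outlet amounts (n = n₀ + Σ ν·ξ):
  R: 487 − 2(80.6) − 2(46.27) = 233.3
  U: 833.9 − 2(80.6) − 1(46.27) = 626.4
  Q: 0 + 2(80.6) = 161.2
  P: 0 + 1(46.27) = 46.27

ξ₂ = 46.3 mol/s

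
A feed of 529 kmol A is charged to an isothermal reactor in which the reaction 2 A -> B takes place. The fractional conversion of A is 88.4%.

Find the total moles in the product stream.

A reacted = 0.884 × 529 = 467.6 kmol; ν_A = −2, so ξ = 467.6/2 = 233.8 kmol.
Outlet amounts (n = n₀ + ν ξ):
  A: 529 − 2(233.8) = 61.36
  B: 0 + 1(233.8) = 233.8
Total out = 61.36 + 233.8 = 295.2 kmol.

295 kmol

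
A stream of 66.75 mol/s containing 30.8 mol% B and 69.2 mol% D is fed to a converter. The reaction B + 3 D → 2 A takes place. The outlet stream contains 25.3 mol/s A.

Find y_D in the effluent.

For A: n = n₀ + 2ξ → 25.3 = 0 + 2ξ, giving ξ = 12.65 mol/s.
Outlet amounts (n = n₀ + ν ξ):
  B: 20.56 − 1(12.65) = 7.909
  D: 46.19 − 3(12.65) = 8.241
  A: 0 + 2(12.65) = 25.3
Total out = 41.45 mol/s; y_D = 8.241 / 41.45 = 0.1988.

0.199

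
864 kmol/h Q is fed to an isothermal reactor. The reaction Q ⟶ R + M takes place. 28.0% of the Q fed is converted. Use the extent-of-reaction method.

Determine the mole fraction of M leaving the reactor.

0.219

Q reacted = 0.28 × 864 = 241.9 kmol/h; ν_Q = −1, so ξ = 241.9/1 = 241.9 kmol/h.
Outlet amounts (n = n₀ + ν ξ):
  Q: 864 − 1(241.9) = 622.1
  R: 0 + 1(241.9) = 241.9
  M: 0 + 1(241.9) = 241.9
Total out = 1106 kmol/h; y_M = 241.9 / 1106 = 0.2188.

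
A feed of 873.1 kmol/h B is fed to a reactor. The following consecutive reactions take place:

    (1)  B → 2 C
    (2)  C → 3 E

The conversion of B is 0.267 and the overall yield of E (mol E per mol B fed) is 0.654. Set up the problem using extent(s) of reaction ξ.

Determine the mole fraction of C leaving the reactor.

Conversion of B: B consumed = 1ξ₁ = 0.267 × 873.1 → ξ₁ = 233.1 kmol/h.
Yield of E: 3ξ₂ / 873.1 = 0.654 → ξ₂ = 190.3 kmol/h.
Outlet amounts (n = n₀ + Σ ν·ξ):
  B: 873.1 − 1(233.1) = 640
  C: 0 + 2(233.1) − 1(190.3) = 275.9
  E: 0 + 3(190.3) = 571
Total out = 1487 kmol/h; y_C = 275.9 / 1487 = 0.1856.

0.186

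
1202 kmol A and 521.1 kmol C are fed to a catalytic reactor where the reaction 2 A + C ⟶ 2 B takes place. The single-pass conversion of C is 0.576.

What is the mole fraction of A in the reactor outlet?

C reacted = 0.576 × 521.1 = 300.2 kmol; ν_C = −1, so ξ = 300.2/1 = 300.2 kmol.
Outlet amounts (n = n₀ + ν ξ):
  A: 1202 − 2(300.2) = 601.7
  C: 521.1 − 1(300.2) = 220.9
  B: 0 + 2(300.2) = 600.3
Total out = 1423 kmol; y_A = 601.7 / 1423 = 0.4228.

0.423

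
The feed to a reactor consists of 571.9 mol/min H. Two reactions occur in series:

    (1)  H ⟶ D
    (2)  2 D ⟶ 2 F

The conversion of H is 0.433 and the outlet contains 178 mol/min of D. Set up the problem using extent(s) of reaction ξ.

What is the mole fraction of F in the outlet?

Conversion of H: H consumed = 1ξ₁ = 0.433 × 571.9 → ξ₁ = 247.6 mol/min.
D balance: n_D = 0 + 1ξ₁ − 2ξ₂ = 178 → ξ₂ = (1·247.6 − 178)/2 = 34.82 mol/min.
Outlet amounts (n = n₀ + Σ ν·ξ):
  H: 571.9 − 1(247.6) = 324.3
  D: 0 + 1(247.6) − 2(34.82) = 178
  F: 0 + 2(34.82) = 69.63
Total out = 571.9 mol/min; y_F = 69.63 / 571.9 = 0.1218.

0.122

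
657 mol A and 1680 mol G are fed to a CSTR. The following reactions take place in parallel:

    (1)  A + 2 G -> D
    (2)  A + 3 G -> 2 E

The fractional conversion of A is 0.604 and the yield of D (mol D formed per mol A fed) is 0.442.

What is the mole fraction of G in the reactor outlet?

Yield of D: 1ξ₁ / 657 = 0.442 → ξ₁ = 290.4 mol.
Conversion of A: 1ξ₁ + 1ξ₂ = 0.604 × 657 = 396.8 → ξ₂ = 106.4 mol.
Outlet amounts (n = n₀ + Σ ν·ξ):
  A: 657 − 1(290.4) − 1(106.4) = 260.2
  G: 1680 − 2(290.4) − 3(106.4) = 779.9
  D: 0 + 1(290.4) = 290.4
  E: 0 + 2(106.4) = 212.9
Total out = 1543 mol; y_G = 779.9 / 1543 = 0.5053.

0.505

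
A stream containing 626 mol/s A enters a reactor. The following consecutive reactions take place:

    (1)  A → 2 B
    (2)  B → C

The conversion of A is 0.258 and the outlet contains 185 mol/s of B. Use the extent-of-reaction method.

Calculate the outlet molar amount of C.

Conversion of A: A consumed = 1ξ₁ = 0.258 × 626 → ξ₁ = 161.5 mol/s.
B balance: n_B = 0 + 2ξ₁ − 1ξ₂ = 185 → ξ₂ = (2·161.5 − 185)/1 = 138 mol/s.
Outlet amounts (n = n₀ + Σ ν·ξ):
  A: 626 − 1(161.5) = 464.5
  B: 0 + 2(161.5) − 1(138) = 185
  C: 0 + 1(138) = 138

138 mol/s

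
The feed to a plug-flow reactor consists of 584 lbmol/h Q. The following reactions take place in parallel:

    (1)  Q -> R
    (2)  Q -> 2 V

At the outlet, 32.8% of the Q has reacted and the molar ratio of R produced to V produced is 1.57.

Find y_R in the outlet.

Conversion of Q: Q consumed = 0.328 × 584 = 191.6 lbmol/h = 1ξ₁ + 1ξ₂.
Selectivity: 1ξ₁ / (2ξ₂) = 1.57 → ξ₁ = 3.14 ξ₂.
Substitute: (1·3.14 + 1) ξ₂ = 191.6 → ξ₂ = 46.27 lbmol/h, ξ₁ = 145.3 lbmol/h.
Outlet amounts (n = n₀ + Σ ν·ξ):
  Q: 584 − 1(145.3) − 1(46.27) = 392.4
  R: 0 + 1(145.3) = 145.3
  V: 0 + 2(46.27) = 92.54
Total out = 630.3 lbmol/h; y_R = 145.3 / 630.3 = 0.2305.

0.231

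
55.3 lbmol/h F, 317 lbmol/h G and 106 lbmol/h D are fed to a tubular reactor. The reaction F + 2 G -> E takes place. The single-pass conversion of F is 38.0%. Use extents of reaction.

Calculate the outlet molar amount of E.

F reacted = 0.38 × 55.3 = 21.01 lbmol/h; ν_F = −1, so ξ = 21.01/1 = 21.01 lbmol/h.
Outlet amounts (n = n₀ + ν ξ):
  F: 55.3 − 1(21.01) = 34.29
  G: 317 − 2(21.01) = 275
  E: 0 + 1(21.01) = 21.01
  D: 106 (inert)

21 lbmol/h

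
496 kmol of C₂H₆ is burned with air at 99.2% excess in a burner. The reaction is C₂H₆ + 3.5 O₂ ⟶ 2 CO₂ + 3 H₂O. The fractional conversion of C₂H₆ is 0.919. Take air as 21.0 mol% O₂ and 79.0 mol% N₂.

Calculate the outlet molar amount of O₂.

Stoichiometric O₂ = 3.5 × 496 = 1736 kmol; O₂ fed = 1736 × 1.992 = 3458 kmol.
N₂ fed = 3458 × 79/21 = 13010 kmol.
Fuel reacted = 0.919 × 496 → ξ = 455.8 kmol.
Outlet (n = n₀ + ν ξ):
  C₂H₆: 496 − 1(455.8) = 40.18
  O₂: 3458 − 3.5(455.8) = 1863
  N₂: 13010 (inert)
  CO₂: 0 + 2(455.8) = 911.6
  H₂O: 0 + 3(455.8) = 1367

1860 kmol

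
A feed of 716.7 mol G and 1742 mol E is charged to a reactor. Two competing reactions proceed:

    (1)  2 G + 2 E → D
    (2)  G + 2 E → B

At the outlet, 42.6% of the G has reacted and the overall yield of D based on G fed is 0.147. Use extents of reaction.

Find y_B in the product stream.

Yield of D: 1ξ₁ / 716.7 = 0.147 → ξ₁ = 105.4 mol.
Conversion of G: 2ξ₁ + 1ξ₂ = 0.426 × 716.7 = 305.3 → ξ₂ = 94.6 mol.
Outlet amounts (n = n₀ + Σ ν·ξ):
  G: 716.7 − 2(105.4) − 1(94.6) = 411.4
  E: 1742 − 2(105.4) − 2(94.6) = 1342
  D: 0 + 1(105.4) = 105.4
  B: 0 + 1(94.6) = 94.6
Total out = 1953 mol; y_B = 94.6 / 1953 = 0.04843.

0.0484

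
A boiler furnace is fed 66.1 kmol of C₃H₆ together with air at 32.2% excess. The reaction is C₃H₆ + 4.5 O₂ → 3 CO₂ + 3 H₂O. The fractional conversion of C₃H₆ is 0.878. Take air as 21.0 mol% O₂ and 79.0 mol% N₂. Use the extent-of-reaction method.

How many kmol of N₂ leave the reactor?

Stoichiometric O₂ = 4.5 × 66.1 = 297.4 kmol; O₂ fed = 297.4 × 1.322 = 393.2 kmol.
N₂ fed = 393.2 × 79/21 = 1479 kmol.
Fuel reacted = 0.878 × 66.1 → ξ = 58.04 kmol.
Outlet (n = n₀ + ν ξ):
  C₃H₆: 66.1 − 1(58.04) = 8.064
  O₂: 393.2 − 4.5(58.04) = 132.1
  N₂: 1479 (inert)
  CO₂: 0 + 3(58.04) = 174.1
  H₂O: 0 + 3(58.04) = 174.1

1480 kmol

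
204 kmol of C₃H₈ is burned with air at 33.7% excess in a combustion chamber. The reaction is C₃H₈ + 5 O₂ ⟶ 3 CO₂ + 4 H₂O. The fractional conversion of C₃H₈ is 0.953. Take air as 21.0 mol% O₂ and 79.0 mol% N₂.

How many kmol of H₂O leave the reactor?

778 kmol

Stoichiometric O₂ = 5 × 204 = 1020 kmol; O₂ fed = 1020 × 1.337 = 1364 kmol.
N₂ fed = 1364 × 79/21 = 5130 kmol.
Fuel reacted = 0.953 × 204 → ξ = 194.4 kmol.
Outlet (n = n₀ + ν ξ):
  C₃H₈: 204 − 1(194.4) = 9.588
  O₂: 1364 − 5(194.4) = 391.7
  N₂: 5130 (inert)
  CO₂: 0 + 3(194.4) = 583.2
  H₂O: 0 + 4(194.4) = 777.6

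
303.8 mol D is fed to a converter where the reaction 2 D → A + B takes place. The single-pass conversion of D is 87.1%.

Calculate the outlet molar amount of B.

D reacted = 0.871 × 303.8 = 264.6 mol; ν_D = −2, so ξ = 264.6/2 = 132.3 mol.
Outlet amounts (n = n₀ + ν ξ):
  D: 303.8 − 2(132.3) = 39.19
  A: 0 + 1(132.3) = 132.3
  B: 0 + 1(132.3) = 132.3

132 mol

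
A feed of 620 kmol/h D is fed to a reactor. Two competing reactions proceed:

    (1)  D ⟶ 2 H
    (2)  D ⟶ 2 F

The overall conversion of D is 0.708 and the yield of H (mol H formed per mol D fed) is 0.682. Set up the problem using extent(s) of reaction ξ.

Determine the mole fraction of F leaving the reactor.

Yield of H: 2ξ₁ / 620 = 0.682 → ξ₁ = 211.4 kmol/h.
Conversion of D: 1ξ₁ + 1ξ₂ = 0.708 × 620 = 439 → ξ₂ = 227.5 kmol/h.
Outlet amounts (n = n₀ + Σ ν·ξ):
  D: 620 − 1(211.4) − 1(227.5) = 181
  H: 0 + 2(211.4) = 422.8
  F: 0 + 2(227.5) = 455.1
Total out = 1059 kmol/h; y_F = 455.1 / 1059 = 0.4297.

0.43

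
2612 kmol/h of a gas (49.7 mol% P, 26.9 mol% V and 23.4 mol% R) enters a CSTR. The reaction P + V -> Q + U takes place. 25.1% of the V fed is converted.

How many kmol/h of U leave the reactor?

V reacted = 0.251 × 702.6 = 176.4 kmol/h; ν_V = −1, so ξ = 176.4/1 = 176.4 kmol/h.
Outlet amounts (n = n₀ + ν ξ):
  P: 1298 − 1(176.4) = 1122
  V: 702.6 − 1(176.4) = 526.3
  Q: 0 + 1(176.4) = 176.4
  U: 0 + 1(176.4) = 176.4
  R: 611.2 (inert)

176 kmol/h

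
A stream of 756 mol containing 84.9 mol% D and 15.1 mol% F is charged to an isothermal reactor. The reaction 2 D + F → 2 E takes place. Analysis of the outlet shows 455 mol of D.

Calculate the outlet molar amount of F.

20.7 mol

For D: n = n₀ − 2ξ → 455 = 641.8 − 2ξ, giving ξ = 93.42 mol.
Outlet amounts (n = n₀ + ν ξ):
  D: 641.8 − 2(93.42) = 455
  F: 114.2 − 1(93.42) = 20.73
  E: 0 + 2(93.42) = 186.8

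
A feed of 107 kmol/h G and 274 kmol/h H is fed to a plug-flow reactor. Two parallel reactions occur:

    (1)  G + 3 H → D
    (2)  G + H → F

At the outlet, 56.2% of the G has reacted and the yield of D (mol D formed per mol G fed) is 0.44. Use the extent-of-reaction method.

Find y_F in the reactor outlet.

Yield of D: 1ξ₁ / 107 = 0.44 → ξ₁ = 47.08 kmol/h.
Conversion of G: 1ξ₁ + 1ξ₂ = 0.562 × 107 = 60.13 → ξ₂ = 13.05 kmol/h.
Outlet amounts (n = n₀ + Σ ν·ξ):
  G: 107 − 1(47.08) − 1(13.05) = 46.87
  H: 274 − 3(47.08) − 1(13.05) = 119.7
  D: 0 + 1(47.08) = 47.08
  F: 0 + 1(13.05) = 13.05
Total out = 226.7 kmol/h; y_F = 13.05 / 226.7 = 0.05758.

0.0576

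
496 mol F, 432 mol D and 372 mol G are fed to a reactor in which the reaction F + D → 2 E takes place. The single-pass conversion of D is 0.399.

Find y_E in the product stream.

0.265

D reacted = 0.399 × 432 = 172.4 mol; ν_D = −1, so ξ = 172.4/1 = 172.4 mol.
Outlet amounts (n = n₀ + ν ξ):
  F: 496 − 1(172.4) = 323.6
  D: 432 − 1(172.4) = 259.6
  E: 0 + 2(172.4) = 344.7
  G: 372 (inert)
Total out = 1300 mol; y_E = 344.7 / 1300 = 0.2652.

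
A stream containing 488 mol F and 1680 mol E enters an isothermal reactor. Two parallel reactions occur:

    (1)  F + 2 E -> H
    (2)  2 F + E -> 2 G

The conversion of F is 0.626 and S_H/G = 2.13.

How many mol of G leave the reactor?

Conversion of F: F consumed = 0.626 × 488 = 305.5 mol = 1ξ₁ + 2ξ₂.
Selectivity: 1ξ₁ / (2ξ₂) = 2.13 → ξ₁ = 4.26 ξ₂.
Substitute: (1·4.26 + 2) ξ₂ = 305.5 → ξ₂ = 48.8 mol, ξ₁ = 207.9 mol.
Outlet amounts (n = n₀ + Σ ν·ξ):
  F: 488 − 1(207.9) − 2(48.8) = 182.5
  E: 1680 − 2(207.9) − 1(48.8) = 1215
  H: 0 + 1(207.9) = 207.9
  G: 0 + 2(48.8) = 97.6

97.6 mol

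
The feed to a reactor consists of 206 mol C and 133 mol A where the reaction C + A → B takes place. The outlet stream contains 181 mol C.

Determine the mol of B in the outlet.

For C: n = n₀ − 1ξ → 181 = 206 − 1ξ, giving ξ = 25 mol.
Outlet amounts (n = n₀ + ν ξ):
  C: 206 − 1(25) = 181
  A: 133 − 1(25) = 108
  B: 0 + 1(25) = 25

25 mol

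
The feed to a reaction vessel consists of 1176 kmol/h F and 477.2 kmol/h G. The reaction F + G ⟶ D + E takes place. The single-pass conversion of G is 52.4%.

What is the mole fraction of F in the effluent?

G reacted = 0.524 × 477.2 = 250.1 kmol/h; ν_G = −1, so ξ = 250.1/1 = 250.1 kmol/h.
Outlet amounts (n = n₀ + ν ξ):
  F: 1176 − 1(250.1) = 925.9
  G: 477.2 − 1(250.1) = 227.1
  D: 0 + 1(250.1) = 250.1
  E: 0 + 1(250.1) = 250.1
Total out = 1653 kmol/h; y_F = 925.9 / 1653 = 0.5601.

0.56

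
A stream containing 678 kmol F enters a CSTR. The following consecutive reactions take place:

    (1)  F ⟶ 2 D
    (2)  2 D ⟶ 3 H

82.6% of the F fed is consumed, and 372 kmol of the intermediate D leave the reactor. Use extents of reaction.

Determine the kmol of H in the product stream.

1120 kmol

Conversion of F: F consumed = 1ξ₁ = 0.826 × 678 → ξ₁ = 560 kmol.
D balance: n_D = 0 + 2ξ₁ − 2ξ₂ = 372 → ξ₂ = (2·560 − 372)/2 = 374 kmol.
Outlet amounts (n = n₀ + Σ ν·ξ):
  F: 678 − 1(560) = 118
  D: 0 + 2(560) − 2(374) = 372
  H: 0 + 3(374) = 1122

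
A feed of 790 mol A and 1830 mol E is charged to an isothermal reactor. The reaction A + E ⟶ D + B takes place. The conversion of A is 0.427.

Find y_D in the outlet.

A reacted = 0.427 × 790 = 337.3 mol; ν_A = −1, so ξ = 337.3/1 = 337.3 mol.
Outlet amounts (n = n₀ + ν ξ):
  A: 790 − 1(337.3) = 452.7
  E: 1830 − 1(337.3) = 1493
  D: 0 + 1(337.3) = 337.3
  B: 0 + 1(337.3) = 337.3
Total out = 2620 mol; y_D = 337.3 / 2620 = 0.1288.

0.129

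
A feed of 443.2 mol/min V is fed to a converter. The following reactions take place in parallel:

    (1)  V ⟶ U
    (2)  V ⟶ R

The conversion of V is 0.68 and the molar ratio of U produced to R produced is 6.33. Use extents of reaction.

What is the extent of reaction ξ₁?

ξ₁ = 260 mol/min

Conversion of V: V consumed = 0.68 × 443.2 = 301.4 mol/min = 1ξ₁ + 1ξ₂.
Selectivity: 1ξ₁ / (1ξ₂) = 6.33 → ξ₁ = 6.33 ξ₂.
Substitute: (1·6.33 + 1) ξ₂ = 301.4 → ξ₂ = 41.12 mol/min, ξ₁ = 260.3 mol/min.
Outlet amounts (n = n₀ + Σ ν·ξ):
  V: 443.2 − 1(260.3) − 1(41.12) = 141.8
  U: 0 + 1(260.3) = 260.3
  R: 0 + 1(41.12) = 41.12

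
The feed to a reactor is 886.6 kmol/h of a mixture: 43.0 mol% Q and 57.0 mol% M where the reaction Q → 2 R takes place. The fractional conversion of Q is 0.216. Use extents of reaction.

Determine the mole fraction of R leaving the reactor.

0.17

Q reacted = 0.216 × 381.2 = 82.35 kmol/h; ν_Q = −1, so ξ = 82.35/1 = 82.35 kmol/h.
Outlet amounts (n = n₀ + ν ξ):
  Q: 381.2 − 1(82.35) = 298.9
  R: 0 + 2(82.35) = 164.7
  M: 505.4 (inert)
Total out = 968.9 kmol/h; y_R = 164.7 / 968.9 = 0.17.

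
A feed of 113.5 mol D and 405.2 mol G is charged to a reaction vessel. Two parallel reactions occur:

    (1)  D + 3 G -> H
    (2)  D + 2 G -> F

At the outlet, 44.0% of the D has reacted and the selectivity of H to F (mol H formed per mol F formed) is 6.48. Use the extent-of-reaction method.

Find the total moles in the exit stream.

Conversion of D: D consumed = 0.44 × 113.5 = 49.94 mol = 1ξ₁ + 1ξ₂.
Selectivity: 1ξ₁ / (1ξ₂) = 6.48 → ξ₁ = 6.48 ξ₂.
Substitute: (1·6.48 + 1) ξ₂ = 49.94 → ξ₂ = 6.676 mol, ξ₁ = 43.26 mol.
Outlet amounts (n = n₀ + Σ ν·ξ):
  D: 113.5 − 1(43.26) − 1(6.676) = 63.56
  G: 405.2 − 3(43.26) − 2(6.676) = 262.1
  H: 0 + 1(43.26) = 43.26
  F: 0 + 1(6.676) = 6.676
Total out = 63.56 + 262.1 + 43.26 + 6.676 = 375.6 mol.

376 mol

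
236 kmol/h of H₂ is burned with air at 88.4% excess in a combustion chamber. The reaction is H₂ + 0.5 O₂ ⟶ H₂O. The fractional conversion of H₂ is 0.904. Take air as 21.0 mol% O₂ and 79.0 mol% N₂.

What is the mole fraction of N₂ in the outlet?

Stoichiometric O₂ = 0.5 × 236 = 118 kmol/h; O₂ fed = 118 × 1.884 = 222.3 kmol/h.
N₂ fed = 222.3 × 79/21 = 836.3 kmol/h.
Fuel reacted = 0.904 × 236 → ξ = 213.3 kmol/h.
Outlet (n = n₀ + ν ξ):
  H₂: 236 − 1(213.3) = 22.66
  O₂: 222.3 − 0.5(213.3) = 115.6
  N₂: 836.3 (inert)
  H₂O: 0 + 1(213.3) = 213.3
Total out = 1188 kmol/h; y_N₂ = 836.3 / 1188 = 0.704.

0.704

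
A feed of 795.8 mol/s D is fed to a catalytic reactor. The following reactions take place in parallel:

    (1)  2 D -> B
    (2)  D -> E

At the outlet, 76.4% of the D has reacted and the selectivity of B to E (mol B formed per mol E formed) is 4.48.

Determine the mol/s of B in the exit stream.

Conversion of D: D consumed = 0.764 × 795.8 = 608 mol/s = 2ξ₁ + 1ξ₂.
Selectivity: 1ξ₁ / (1ξ₂) = 4.48 → ξ₁ = 4.48 ξ₂.
Substitute: (2·4.48 + 1) ξ₂ = 608 → ξ₂ = 61.04 mol/s, ξ₁ = 273.5 mol/s.
Outlet amounts (n = n₀ + Σ ν·ξ):
  D: 795.8 − 2(273.5) − 1(61.04) = 187.8
  B: 0 + 1(273.5) = 273.5
  E: 0 + 1(61.04) = 61.04

273 mol/s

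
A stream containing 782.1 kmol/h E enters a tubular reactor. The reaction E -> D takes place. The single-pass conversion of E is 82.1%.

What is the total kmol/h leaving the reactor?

E reacted = 0.821 × 782.1 = 642.1 kmol/h; ν_E = −1, so ξ = 642.1/1 = 642.1 kmol/h.
Outlet amounts (n = n₀ + ν ξ):
  E: 782.1 − 1(642.1) = 140
  D: 0 + 1(642.1) = 642.1
Total out = 140 + 642.1 = 782.1 kmol/h.

782 kmol/h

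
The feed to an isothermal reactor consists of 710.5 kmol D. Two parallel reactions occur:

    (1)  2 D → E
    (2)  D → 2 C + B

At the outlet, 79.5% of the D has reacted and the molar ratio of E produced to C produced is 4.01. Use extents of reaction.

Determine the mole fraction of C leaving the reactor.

Conversion of D: D consumed = 0.795 × 710.5 = 564.8 kmol = 2ξ₁ + 1ξ₂.
Selectivity: 1ξ₁ / (2ξ₂) = 4.01 → ξ₁ = 8.02 ξ₂.
Substitute: (2·8.02 + 1) ξ₂ = 564.8 → ξ₂ = 33.15 kmol, ξ₁ = 265.8 kmol.
Outlet amounts (n = n₀ + Σ ν·ξ):
  D: 710.5 − 2(265.8) − 1(33.15) = 145.7
  E: 0 + 1(265.8) = 265.8
  C: 0 + 2(33.15) = 66.3
  B: 0 + 1(33.15) = 33.15
Total out = 510.9 kmol; y_C = 66.3 / 510.9 = 0.1298.

0.13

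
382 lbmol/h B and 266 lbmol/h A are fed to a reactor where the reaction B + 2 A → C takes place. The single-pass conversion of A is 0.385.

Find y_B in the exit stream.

0.606

A reacted = 0.385 × 266 = 102.4 lbmol/h; ν_A = −2, so ξ = 102.4/2 = 51.2 lbmol/h.
Outlet amounts (n = n₀ + ν ξ):
  B: 382 − 1(51.2) = 330.8
  A: 266 − 2(51.2) = 163.6
  C: 0 + 1(51.2) = 51.2
Total out = 545.6 lbmol/h; y_B = 330.8 / 545.6 = 0.6063.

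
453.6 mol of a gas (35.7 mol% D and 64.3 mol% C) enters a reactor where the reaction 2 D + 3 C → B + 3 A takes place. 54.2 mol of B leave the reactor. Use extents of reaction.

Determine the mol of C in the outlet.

For B: n = n₀ + 1ξ → 54.2 = 0 + 1ξ, giving ξ = 54.2 mol.
Outlet amounts (n = n₀ + ν ξ):
  D: 161.9 − 2(54.2) = 53.54
  C: 291.7 − 3(54.2) = 129.1
  B: 0 + 1(54.2) = 54.2
  A: 0 + 3(54.2) = 162.6

129 mol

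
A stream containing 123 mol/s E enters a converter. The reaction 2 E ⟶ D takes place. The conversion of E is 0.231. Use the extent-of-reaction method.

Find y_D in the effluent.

0.131

E reacted = 0.231 × 123 = 28.41 mol/s; ν_E = −2, so ξ = 28.41/2 = 14.21 mol/s.
Outlet amounts (n = n₀ + ν ξ):
  E: 123 − 2(14.21) = 94.59
  D: 0 + 1(14.21) = 14.21
Total out = 108.8 mol/s; y_D = 14.21 / 108.8 = 0.1306.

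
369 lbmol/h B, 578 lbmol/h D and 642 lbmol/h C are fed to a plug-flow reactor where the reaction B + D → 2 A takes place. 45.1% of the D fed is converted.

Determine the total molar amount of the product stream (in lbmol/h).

D reacted = 0.451 × 578 = 260.7 lbmol/h; ν_D = −1, so ξ = 260.7/1 = 260.7 lbmol/h.
Outlet amounts (n = n₀ + ν ξ):
  B: 369 − 1(260.7) = 108.3
  D: 578 − 1(260.7) = 317.3
  A: 0 + 2(260.7) = 521.4
  C: 642 (inert)
Total out = 108.3 + 317.3 + 521.4 + 642 = 1589 lbmol/h.

1590 lbmol/h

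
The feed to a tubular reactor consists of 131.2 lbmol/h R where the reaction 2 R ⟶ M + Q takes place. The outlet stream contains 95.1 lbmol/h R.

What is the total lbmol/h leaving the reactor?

131 lbmol/h

For R: n = n₀ − 2ξ → 95.1 = 131.2 − 2ξ, giving ξ = 18.05 lbmol/h.
Outlet amounts (n = n₀ + ν ξ):
  R: 131.2 − 2(18.05) = 95.1
  M: 0 + 1(18.05) = 18.05
  Q: 0 + 1(18.05) = 18.05
Total out = 95.1 + 18.05 + 18.05 = 131.2 lbmol/h.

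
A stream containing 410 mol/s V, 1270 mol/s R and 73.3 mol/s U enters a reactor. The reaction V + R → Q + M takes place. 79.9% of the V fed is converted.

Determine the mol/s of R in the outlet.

V reacted = 0.799 × 410 = 327.6 mol/s; ν_V = −1, so ξ = 327.6/1 = 327.6 mol/s.
Outlet amounts (n = n₀ + ν ξ):
  V: 410 − 1(327.6) = 82.41
  R: 1270 − 1(327.6) = 942.4
  Q: 0 + 1(327.6) = 327.6
  M: 0 + 1(327.6) = 327.6
  U: 73.3 (inert)

942 mol/s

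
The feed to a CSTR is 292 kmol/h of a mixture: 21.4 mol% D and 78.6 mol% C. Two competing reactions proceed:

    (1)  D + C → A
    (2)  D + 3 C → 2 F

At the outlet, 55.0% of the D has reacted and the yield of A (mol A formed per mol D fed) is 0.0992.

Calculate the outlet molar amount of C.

139 kmol/h

Yield of A: 1ξ₁ / 62.49 = 0.0992 → ξ₁ = 6.199 kmol/h.
Conversion of D: 1ξ₁ + 1ξ₂ = 0.55 × 62.49 = 34.37 → ξ₂ = 28.17 kmol/h.
Outlet amounts (n = n₀ + Σ ν·ξ):
  D: 62.49 − 1(6.199) − 1(28.17) = 28.12
  C: 229.5 − 1(6.199) − 3(28.17) = 138.8
  A: 0 + 1(6.199) = 6.199
  F: 0 + 2(28.17) = 56.34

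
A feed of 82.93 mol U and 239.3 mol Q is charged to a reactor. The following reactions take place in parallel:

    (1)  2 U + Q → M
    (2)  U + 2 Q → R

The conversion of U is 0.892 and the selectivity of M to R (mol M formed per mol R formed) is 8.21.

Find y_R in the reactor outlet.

Conversion of U: U consumed = 0.892 × 82.93 = 73.97 mol = 2ξ₁ + 1ξ₂.
Selectivity: 1ξ₁ / (1ξ₂) = 8.21 → ξ₁ = 8.21 ξ₂.
Substitute: (2·8.21 + 1) ξ₂ = 73.97 → ξ₂ = 4.246 mol, ξ₁ = 34.86 mol.
Outlet amounts (n = n₀ + Σ ν·ξ):
  U: 82.93 − 2(34.86) − 1(4.246) = 8.956
  Q: 239.3 − 1(34.86) − 2(4.246) = 195.9
  M: 0 + 1(34.86) = 34.86
  R: 0 + 1(4.246) = 4.246
Total out = 244 mol; y_R = 4.246 / 244 = 0.0174.

0.0174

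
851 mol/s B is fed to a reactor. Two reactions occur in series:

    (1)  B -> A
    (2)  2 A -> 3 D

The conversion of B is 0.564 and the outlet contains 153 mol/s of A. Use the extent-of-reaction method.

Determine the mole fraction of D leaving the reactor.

0.483

Conversion of B: B consumed = 1ξ₁ = 0.564 × 851 → ξ₁ = 480 mol/s.
A balance: n_A = 0 + 1ξ₁ − 2ξ₂ = 153 → ξ₂ = (1·480 − 153)/2 = 163.5 mol/s.
Outlet amounts (n = n₀ + Σ ν·ξ):
  B: 851 − 1(480) = 371
  A: 0 + 1(480) − 2(163.5) = 153
  D: 0 + 3(163.5) = 490.4
Total out = 1014 mol/s; y_D = 490.4 / 1014 = 0.4834.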